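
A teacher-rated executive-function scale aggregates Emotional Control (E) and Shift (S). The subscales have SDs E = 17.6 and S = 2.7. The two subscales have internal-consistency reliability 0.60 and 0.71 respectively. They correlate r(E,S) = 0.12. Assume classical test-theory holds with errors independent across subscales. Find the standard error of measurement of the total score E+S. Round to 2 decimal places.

11.23

Var(total) = 317.05 + 11.4048 = 328.455.
True-score variance = 191.032 + 11.4048 = 202.437, so reliability = 0.6163.
Error variance = 328.455 − 202.437 = 126.018; SEM = √126.018 = 11.23.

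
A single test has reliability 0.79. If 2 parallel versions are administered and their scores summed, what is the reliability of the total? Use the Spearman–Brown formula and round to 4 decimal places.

ρ_k = kρ / (1 + (k−1)ρ) = 2·0.79 / (1 + 1·0.79) = 1.580 / 1.790 = 0.8827.

0.8827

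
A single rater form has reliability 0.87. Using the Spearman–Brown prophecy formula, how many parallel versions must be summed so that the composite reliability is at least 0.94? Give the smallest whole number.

k ≥ ρ*(1−ρ₁)/(ρ₁(1−ρ*)) = 0.94·0.13 / (0.87·0.06) = 2.341.
Smallest integer k = 3.

3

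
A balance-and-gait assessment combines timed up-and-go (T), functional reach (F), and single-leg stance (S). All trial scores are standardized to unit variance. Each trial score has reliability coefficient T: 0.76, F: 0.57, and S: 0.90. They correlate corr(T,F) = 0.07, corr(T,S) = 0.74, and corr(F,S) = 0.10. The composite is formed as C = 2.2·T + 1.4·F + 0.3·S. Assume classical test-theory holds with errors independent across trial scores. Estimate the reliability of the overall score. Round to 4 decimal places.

Var(C) = 2.2² + 1.4² + 0.3² + 2·[3.08·0.07 + 0.66·0.74 + 0.42·0.10] = 6.89 + 1.492 = 8.382.
With uncorrelated errors the cross-covariances are all true-score covariance, so they carry over unchanged; only the diagonal terms shrink to ρᵢσᵢ².
True-score variance = [2.2²·0.76 + 1.4²·0.57 + 0.3²·0.90] + 1.492 = 4.8766 + 1.492 = 6.3686.
Reliability = 6.3686 / 8.382 = 0.7598.

0.7598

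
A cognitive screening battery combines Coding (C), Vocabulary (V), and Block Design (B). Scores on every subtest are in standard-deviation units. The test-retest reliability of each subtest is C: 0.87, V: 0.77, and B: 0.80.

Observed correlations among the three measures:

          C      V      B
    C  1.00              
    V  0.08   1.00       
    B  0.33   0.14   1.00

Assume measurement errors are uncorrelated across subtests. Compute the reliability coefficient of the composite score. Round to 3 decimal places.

0.863

Var(C+V+B) = 3 + 2·[0.08 + 0.33 + 0.14] = 3 + 1.1 = 4.1.
With uncorrelated errors the cross-covariances are all true-score covariance, so they carry over unchanged; only the diagonal terms shrink to ρᵢσᵢ².
True-score variance = [0.87 + 0.77 + 0.80] + 1.1 = 2.44 + 1.1 = 3.54.
Reliability = 3.54 / 4.1 = 0.863.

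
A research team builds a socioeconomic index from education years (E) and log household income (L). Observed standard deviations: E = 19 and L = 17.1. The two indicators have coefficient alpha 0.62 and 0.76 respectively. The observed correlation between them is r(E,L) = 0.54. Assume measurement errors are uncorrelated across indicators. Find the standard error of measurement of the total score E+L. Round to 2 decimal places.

14.40

Var(total) = 653.41 + 350.892 = 1004.3.
True-score variance = 446.052 + 350.892 = 796.944, so reliability = 0.7935.
Error variance = 1004.3 − 796.944 = 207.358; SEM = √207.358 = 14.40.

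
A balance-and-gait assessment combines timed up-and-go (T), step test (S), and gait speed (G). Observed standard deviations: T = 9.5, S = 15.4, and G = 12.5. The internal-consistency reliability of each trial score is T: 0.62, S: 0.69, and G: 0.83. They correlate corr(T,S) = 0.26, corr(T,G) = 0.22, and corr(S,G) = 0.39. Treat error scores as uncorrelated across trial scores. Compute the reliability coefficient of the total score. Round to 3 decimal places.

0.824

Var(T+S+G) = 9.5² + 15.4² + 12.5² + 2·[9.5·15.4·0.26 + 9.5·12.5·0.22 + 15.4·12.5·0.39] = 483.66 + 278.476 = 762.136.
Under uncorrelated errors the observed covariances equal the true-score covariances, so only the own-variance terms attenuate.
True-score variance = [9.5²·0.62 + 15.4²·0.69 + 12.5²·0.83] + 278.476 = 349.283 + 278.476 = 627.759.
Reliability = 627.759 / 762.136 = 0.824.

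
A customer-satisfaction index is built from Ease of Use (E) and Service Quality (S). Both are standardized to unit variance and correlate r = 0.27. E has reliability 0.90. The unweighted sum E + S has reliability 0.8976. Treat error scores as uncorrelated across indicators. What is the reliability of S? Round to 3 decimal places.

Var(E+S) = 2 + 2·0.27 = 2.540.
True-score variance = ρ_E + ρ_S + 2·0.27, so 0.8976 = (0.90 + ρ_S + 0.54) / 2.540.
ρ_S = 0.8976·2.540 − 0.90 − 0.54 = 0.840.

0.840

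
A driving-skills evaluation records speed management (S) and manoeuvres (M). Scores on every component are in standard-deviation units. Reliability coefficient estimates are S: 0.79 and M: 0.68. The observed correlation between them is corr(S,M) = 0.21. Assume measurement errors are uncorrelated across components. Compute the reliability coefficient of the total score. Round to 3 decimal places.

Var(S+M) = 2 + 2·[0.21] = 2 + 0.42 = 2.42.
With uncorrelated errors the cross-covariances are all true-score covariance, so they carry over unchanged; only the diagonal terms shrink to ρᵢσᵢ².
True-score variance = [0.79 + 0.68] + 0.42 = 1.47 + 0.42 = 1.89.
Reliability = 1.89 / 2.42 = 0.781.

0.781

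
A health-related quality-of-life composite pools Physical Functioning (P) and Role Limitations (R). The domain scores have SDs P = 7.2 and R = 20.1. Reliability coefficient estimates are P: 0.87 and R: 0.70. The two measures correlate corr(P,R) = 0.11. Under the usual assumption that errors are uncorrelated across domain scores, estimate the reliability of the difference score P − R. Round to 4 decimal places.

Var(P−R) = 7.2² + 20.1² − 2·7.2·20.1·0.11 = 455.85 − 31.8384 = 424.012.
Under uncorrelated errors the observed covariances equal the true-score covariances, so only the own-variance terms attenuate.
True-score variance = [7.2²·0.87 + 20.1²·0.70] − 31.8384 = 327.908 − 31.8384 = 296.069.
Reliability = 296.069 / 424.012 = 0.6983.

0.6983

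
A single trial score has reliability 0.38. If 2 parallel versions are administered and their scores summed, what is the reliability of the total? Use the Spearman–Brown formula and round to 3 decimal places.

0.551

ρ_k = kρ / (1 + (k−1)ρ) = 2·0.38 / (1 + 1·0.38) = 0.760 / 1.380 = 0.551.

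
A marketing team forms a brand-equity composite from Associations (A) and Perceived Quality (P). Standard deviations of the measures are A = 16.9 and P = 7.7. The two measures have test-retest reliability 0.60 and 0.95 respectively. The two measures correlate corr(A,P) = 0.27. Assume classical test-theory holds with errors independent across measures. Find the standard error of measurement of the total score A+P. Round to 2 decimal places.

10.83

Var(total) = 344.9 + 70.2702 = 415.17.
True-score variance = 227.691 + 70.2702 = 297.962, so reliability = 0.7177.
Error variance = 415.17 − 297.962 = 117.209; SEM = √117.209 = 10.83.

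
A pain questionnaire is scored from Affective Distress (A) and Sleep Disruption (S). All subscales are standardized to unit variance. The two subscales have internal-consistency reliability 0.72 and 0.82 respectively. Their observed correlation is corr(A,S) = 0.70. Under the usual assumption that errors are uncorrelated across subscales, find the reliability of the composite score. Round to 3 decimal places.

0.865

Var(A+S) = 2 + 2·[0.70] = 2 + 1.4 = 3.4.
With uncorrelated errors the cross-covariances are all true-score covariance, so they carry over unchanged; only the diagonal terms shrink to ρᵢσᵢ².
True-score variance = [0.72 + 0.82] + 1.4 = 1.54 + 1.4 = 2.94.
Reliability = 2.94 / 3.4 = 0.865.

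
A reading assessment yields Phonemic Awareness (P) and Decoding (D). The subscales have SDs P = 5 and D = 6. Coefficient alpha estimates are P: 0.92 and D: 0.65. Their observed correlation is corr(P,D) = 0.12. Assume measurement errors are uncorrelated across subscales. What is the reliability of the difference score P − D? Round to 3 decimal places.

0.729

Var(P−D) = 5² + 6² − 2·5·6·0.12 = 61 − 7.2 = 53.8.
Because errors are independent across components, Cov(Tᵢ,Tⱼ) = Cov(Xᵢ,Xⱼ); the off-diagonal part of the true-score variance is the same as above.
True-score variance = [5²·0.92 + 6²·0.65] − 7.2 = 46.4 − 7.2 = 39.2.
Reliability = 39.2 / 53.8 = 0.729.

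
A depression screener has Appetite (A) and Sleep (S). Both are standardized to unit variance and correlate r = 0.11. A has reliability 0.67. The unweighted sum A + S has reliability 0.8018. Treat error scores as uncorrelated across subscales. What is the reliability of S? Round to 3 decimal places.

Var(A+S) = 2 + 2·0.11 = 2.220.
True-score variance = ρ_A + ρ_S + 2·0.11, so 0.8018 = (0.67 + ρ_S + 0.22) / 2.220.
ρ_S = 0.8018·2.220 − 0.67 − 0.22 = 0.890.

0.890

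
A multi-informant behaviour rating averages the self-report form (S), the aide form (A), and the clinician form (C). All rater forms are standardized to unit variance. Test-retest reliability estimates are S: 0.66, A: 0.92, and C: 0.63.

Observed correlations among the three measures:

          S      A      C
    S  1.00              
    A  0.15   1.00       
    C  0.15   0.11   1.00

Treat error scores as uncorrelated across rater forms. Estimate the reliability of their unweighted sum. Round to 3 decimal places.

0.793

Var(S+A+C) = 3 + 2·[0.15 + 0.15 + 0.11] = 3 + 0.82 = 3.82.
Because errors are independent across components, Cov(Tᵢ,Tⱼ) = Cov(Xᵢ,Xⱼ); the off-diagonal part of the true-score variance is the same as above.
True-score variance = [0.66 + 0.92 + 0.63] + 0.82 = 2.21 + 0.82 = 3.03.
Reliability = 3.03 / 3.82 = 0.793.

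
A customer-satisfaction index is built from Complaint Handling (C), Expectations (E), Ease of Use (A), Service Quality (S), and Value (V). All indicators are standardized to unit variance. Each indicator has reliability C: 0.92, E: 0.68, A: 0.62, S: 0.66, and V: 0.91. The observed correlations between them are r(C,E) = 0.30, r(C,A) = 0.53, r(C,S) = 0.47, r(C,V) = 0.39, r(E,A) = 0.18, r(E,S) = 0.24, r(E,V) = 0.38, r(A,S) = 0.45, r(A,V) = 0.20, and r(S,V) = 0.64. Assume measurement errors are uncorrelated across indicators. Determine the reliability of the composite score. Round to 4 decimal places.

0.9037

Var(C+E+A+S+V) = 5 + 2·[0.30 + 0.53 + 0.47 + 0.39 + 0.18 + 0.24 + 0.38 + 0.45 + 0.20 + 0.64] = 5 + 7.56 = 12.56.
Under uncorrelated errors the observed covariances equal the true-score covariances, so only the own-variance terms attenuate.
True-score variance = [0.92 + 0.68 + 0.62 + 0.66 + 0.91] + 7.56 = 3.79 + 7.56 = 11.35.
Reliability = 11.35 / 12.56 = 0.9037.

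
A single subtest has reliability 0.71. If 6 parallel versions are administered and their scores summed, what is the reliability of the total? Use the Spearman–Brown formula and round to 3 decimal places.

ρ_k = kρ / (1 + (k−1)ρ) = 6·0.71 / (1 + 5·0.71) = 4.260 / 4.550 = 0.936.

0.936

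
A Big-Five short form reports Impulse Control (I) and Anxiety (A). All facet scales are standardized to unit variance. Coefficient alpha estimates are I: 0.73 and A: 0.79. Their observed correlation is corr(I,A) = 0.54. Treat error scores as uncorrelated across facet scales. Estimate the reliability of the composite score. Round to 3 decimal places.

Var(I+A) = 2 + 2·[0.54] = 2 + 1.08 = 3.08.
With uncorrelated errors the cross-covariances are all true-score covariance, so they carry over unchanged; only the diagonal terms shrink to ρᵢσᵢ².
True-score variance = [0.73 + 0.79] + 1.08 = 1.52 + 1.08 = 2.6.
Reliability = 2.6 / 3.08 = 0.844.

0.844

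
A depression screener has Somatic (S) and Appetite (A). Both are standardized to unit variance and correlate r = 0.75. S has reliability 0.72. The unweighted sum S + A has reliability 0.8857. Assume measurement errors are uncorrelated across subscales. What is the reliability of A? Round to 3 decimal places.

0.880

Var(S+A) = 2 + 2·0.75 = 3.500.
True-score variance = ρ_S + ρ_A + 2·0.75, so 0.8857 = (0.72 + ρ_A + 1.50) / 3.500.
ρ_A = 0.8857·3.500 − 0.72 − 1.50 = 0.880.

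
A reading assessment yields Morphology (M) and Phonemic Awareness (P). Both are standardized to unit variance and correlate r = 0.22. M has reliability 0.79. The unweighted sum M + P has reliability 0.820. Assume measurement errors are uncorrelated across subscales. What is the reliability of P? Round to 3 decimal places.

0.771

Var(M+P) = 2 + 2·0.22 = 2.440.
True-score variance = ρ_M + ρ_P + 2·0.22, so 0.820 = (0.79 + ρ_P + 0.44) / 2.440.
ρ_P = 0.820·2.440 − 0.79 − 0.44 = 0.771.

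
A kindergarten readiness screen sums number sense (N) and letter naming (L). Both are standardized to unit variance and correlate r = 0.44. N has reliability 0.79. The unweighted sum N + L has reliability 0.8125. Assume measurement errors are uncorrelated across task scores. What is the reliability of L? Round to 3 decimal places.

0.670

Var(N+L) = 2 + 2·0.44 = 2.880.
True-score variance = ρ_N + ρ_L + 2·0.44, so 0.8125 = (0.79 + ρ_L + 0.88) / 2.880.
ρ_L = 0.8125·2.880 − 0.79 − 0.88 = 0.670.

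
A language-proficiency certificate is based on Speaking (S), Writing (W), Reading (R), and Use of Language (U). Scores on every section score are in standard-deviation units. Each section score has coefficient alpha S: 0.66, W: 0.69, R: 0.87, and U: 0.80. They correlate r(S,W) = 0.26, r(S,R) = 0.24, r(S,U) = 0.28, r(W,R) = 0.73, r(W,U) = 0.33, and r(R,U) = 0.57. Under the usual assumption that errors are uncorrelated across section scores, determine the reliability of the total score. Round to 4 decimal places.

0.8889

Var(S+W+R+U) = 4 + 2·[0.26 + 0.24 + 0.28 + 0.73 + 0.33 + 0.57] = 4 + 4.82 = 8.82.
Under uncorrelated errors the observed covariances equal the true-score covariances, so only the own-variance terms attenuate.
True-score variance = [0.66 + 0.69 + 0.87 + 0.80] + 4.82 = 3.02 + 4.82 = 7.84.
Reliability = 7.84 / 8.82 = 0.8889.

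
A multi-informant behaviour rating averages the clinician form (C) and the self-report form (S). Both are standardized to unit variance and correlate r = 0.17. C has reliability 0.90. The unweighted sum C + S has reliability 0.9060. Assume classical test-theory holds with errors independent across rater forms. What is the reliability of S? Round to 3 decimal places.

0.880

Var(C+S) = 2 + 2·0.17 = 2.340.
True-score variance = ρ_C + ρ_S + 2·0.17, so 0.9060 = (0.90 + ρ_S + 0.34) / 2.340.
ρ_S = 0.9060·2.340 − 0.90 − 0.34 = 0.880.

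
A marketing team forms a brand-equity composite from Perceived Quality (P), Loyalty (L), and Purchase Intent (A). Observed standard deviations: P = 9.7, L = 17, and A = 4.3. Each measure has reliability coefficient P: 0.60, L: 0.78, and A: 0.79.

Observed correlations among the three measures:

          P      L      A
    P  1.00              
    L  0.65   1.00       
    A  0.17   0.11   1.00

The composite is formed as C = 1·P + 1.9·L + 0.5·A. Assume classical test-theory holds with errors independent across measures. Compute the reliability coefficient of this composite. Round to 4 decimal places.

Var(C) = 9.7² + 1.9²·17² + 0.5²·4.3² + 2·[1.9·9.7·17·0.65 + 0.5·9.7·4.3·0.17 + 0.95·17·4.3·0.11] = 1142 + 429.672 = 1571.67.
Under uncorrelated errors the observed covariances equal the true-score covariances, so only the own-variance terms attenuate.
True-score variance = [9.7²·0.60 + 1.9²·17²·0.78 + 0.5²·4.3²·0.79] + 429.672 = 873.872 + 429.672 = 1303.54.
Reliability = 1303.54 / 1571.67 = 0.8294.

0.8294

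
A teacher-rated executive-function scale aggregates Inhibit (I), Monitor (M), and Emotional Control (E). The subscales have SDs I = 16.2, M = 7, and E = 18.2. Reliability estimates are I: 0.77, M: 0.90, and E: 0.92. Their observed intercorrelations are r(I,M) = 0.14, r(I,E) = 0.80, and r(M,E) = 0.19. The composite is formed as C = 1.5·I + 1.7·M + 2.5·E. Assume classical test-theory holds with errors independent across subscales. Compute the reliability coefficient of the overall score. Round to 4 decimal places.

Var(C) = 1.5²·16.2² + 1.7²·7² + 2.5²·18.2² + 2·[2.55·16.2·7·0.14 + 3.75·16.2·18.2·0.80 + 4.25·7·18.2·0.19] = 2802.35 + 2055.76 = 4858.11.
Under uncorrelated errors the observed covariances equal the true-score covariances, so only the own-variance terms attenuate.
True-score variance = [1.5²·16.2²·0.77 + 1.7²·7²·0.90 + 2.5²·18.2²·0.92] + 2055.76 = 2486.76 + 2055.76 = 4542.51.
Reliability = 4542.51 / 4858.11 = 0.9350.

0.9350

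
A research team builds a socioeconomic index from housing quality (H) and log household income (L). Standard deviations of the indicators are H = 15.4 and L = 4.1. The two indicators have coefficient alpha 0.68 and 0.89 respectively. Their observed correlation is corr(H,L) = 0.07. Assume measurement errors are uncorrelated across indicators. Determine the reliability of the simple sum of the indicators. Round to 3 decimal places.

Var(H+L) = 15.4² + 4.1² + 2·[15.4·4.1·0.07] = 253.97 + 8.8396 = 262.81.
Because errors are independent across components, Cov(Tᵢ,Tⱼ) = Cov(Xᵢ,Xⱼ); the off-diagonal part of the true-score variance is the same as above.
True-score variance = [15.4²·0.68 + 4.1²·0.89] + 8.8396 = 176.23 + 8.8396 = 185.069.
Reliability = 185.069 / 262.81 = 0.704.

0.704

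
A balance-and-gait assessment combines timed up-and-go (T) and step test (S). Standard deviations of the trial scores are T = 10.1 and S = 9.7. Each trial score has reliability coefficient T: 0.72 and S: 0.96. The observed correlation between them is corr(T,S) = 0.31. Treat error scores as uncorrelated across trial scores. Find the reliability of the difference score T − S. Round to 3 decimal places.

Var(T−S) = 10.1² + 9.7² − 2·10.1·9.7·0.31 = 196.1 − 60.7414 = 135.359.
With uncorrelated errors the cross-covariances are all true-score covariance, so they carry over unchanged; only the diagonal terms shrink to ρᵢσᵢ².
True-score variance = [10.1²·0.72 + 9.7²·0.96] − 60.7414 = 163.774 − 60.7414 = 103.032.
Reliability = 103.032 / 135.359 = 0.761.

0.761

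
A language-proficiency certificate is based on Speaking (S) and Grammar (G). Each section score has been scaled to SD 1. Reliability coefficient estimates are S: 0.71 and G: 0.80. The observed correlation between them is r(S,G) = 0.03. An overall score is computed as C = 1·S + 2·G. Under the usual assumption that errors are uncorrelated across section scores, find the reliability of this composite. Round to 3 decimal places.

Var(C) = 1 + 2² + 2·[2·0.03] = 5 + 0.12 = 5.12.
Under uncorrelated errors the observed covariances equal the true-score covariances, so only the own-variance terms attenuate.
True-score variance = [0.71 + 2²·0.80] + 0.12 = 3.91 + 0.12 = 4.03.
Reliability = 4.03 / 5.12 = 0.787.

0.787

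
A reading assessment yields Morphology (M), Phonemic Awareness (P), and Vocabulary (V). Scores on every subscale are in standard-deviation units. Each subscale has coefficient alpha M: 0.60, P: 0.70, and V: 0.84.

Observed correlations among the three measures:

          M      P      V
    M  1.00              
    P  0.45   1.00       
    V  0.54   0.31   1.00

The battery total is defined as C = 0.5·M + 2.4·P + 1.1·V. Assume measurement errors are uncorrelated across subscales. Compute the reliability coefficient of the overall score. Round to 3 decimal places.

0.808

Var(C) = 0.5² + 2.4² + 1.1² + 2·[1.2·0.45 + 0.55·0.54 + 2.64·0.31] = 7.22 + 3.3108 = 10.5308.
Because errors are independent across components, Cov(Tᵢ,Tⱼ) = Cov(Xᵢ,Xⱼ); the off-diagonal part of the true-score variance is the same as above.
True-score variance = [0.5²·0.60 + 2.4²·0.70 + 1.1²·0.84] + 3.3108 = 5.1984 + 3.3108 = 8.5092.
Reliability = 8.5092 / 10.5308 = 0.808.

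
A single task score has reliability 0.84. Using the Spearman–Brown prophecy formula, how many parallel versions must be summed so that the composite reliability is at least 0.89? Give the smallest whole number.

k ≥ ρ*(1−ρ₁)/(ρ₁(1−ρ*)) = 0.89·0.16 / (0.84·0.11) = 1.541.
Smallest integer k = 2.

2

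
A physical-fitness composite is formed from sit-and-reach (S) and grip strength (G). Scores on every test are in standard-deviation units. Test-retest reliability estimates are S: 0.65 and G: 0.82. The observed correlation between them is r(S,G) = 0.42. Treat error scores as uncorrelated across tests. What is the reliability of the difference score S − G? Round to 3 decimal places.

Var(S−G) = 1 + 1 − 2·0.42 = 2 − 0.84 = 1.16.
Because errors are independent across components, Cov(Tᵢ,Tⱼ) = Cov(Xᵢ,Xⱼ); the off-diagonal part of the true-score variance is the same as above.
True-score variance = [0.65 + 0.82] − 0.84 = 1.47 − 0.84 = 0.63.
Reliability = 0.63 / 1.16 = 0.543.

0.543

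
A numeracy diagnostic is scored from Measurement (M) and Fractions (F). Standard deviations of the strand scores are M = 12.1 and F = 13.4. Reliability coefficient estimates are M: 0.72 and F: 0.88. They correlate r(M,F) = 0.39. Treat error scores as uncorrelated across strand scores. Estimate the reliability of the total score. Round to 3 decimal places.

0.862

Var(M+F) = 12.1² + 13.4² + 2·[12.1·13.4·0.39] = 325.97 + 126.469 = 452.439.
Under uncorrelated errors the observed covariances equal the true-score covariances, so only the own-variance terms attenuate.
True-score variance = [12.1²·0.72 + 13.4²·0.88] + 126.469 = 263.428 + 126.469 = 389.897.
Reliability = 389.897 / 452.439 = 0.862.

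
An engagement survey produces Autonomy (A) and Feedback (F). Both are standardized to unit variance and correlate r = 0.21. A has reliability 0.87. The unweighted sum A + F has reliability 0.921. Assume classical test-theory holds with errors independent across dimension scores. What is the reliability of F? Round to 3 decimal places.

Var(A+F) = 2 + 2·0.21 = 2.420.
True-score variance = ρ_A + ρ_F + 2·0.21, so 0.921 = (0.87 + ρ_F + 0.42) / 2.420.
ρ_F = 0.921·2.420 − 0.87 − 0.42 = 0.939.

0.939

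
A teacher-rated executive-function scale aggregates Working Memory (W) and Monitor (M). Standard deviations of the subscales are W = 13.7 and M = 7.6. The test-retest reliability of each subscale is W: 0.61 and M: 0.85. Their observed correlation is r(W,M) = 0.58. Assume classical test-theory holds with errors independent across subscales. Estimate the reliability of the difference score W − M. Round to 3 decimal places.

Var(W−M) = 13.7² + 7.6² − 2·13.7·7.6·0.58 = 245.45 − 120.779 = 124.671.
Under uncorrelated errors the observed covariances equal the true-score covariances, so only the own-variance terms attenuate.
True-score variance = [13.7²·0.61 + 7.6²·0.85] − 120.779 = 163.587 − 120.779 = 42.8077.
Reliability = 42.8077 / 124.671 = 0.343.

0.343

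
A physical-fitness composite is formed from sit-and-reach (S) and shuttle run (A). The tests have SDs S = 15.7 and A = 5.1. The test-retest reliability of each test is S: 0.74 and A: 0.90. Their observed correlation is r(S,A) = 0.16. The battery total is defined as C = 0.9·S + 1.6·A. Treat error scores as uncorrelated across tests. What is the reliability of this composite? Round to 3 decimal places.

0.807

Var(C) = 0.9²·15.7² + 1.6²·5.1² + 2·[1.44·15.7·5.1·0.16] = 266.243 + 36.8963 = 303.139.
With uncorrelated errors the cross-covariances are all true-score covariance, so they carry over unchanged; only the diagonal terms shrink to ρᵢσᵢ².
True-score variance = [0.9²·15.7²·0.74 + 1.6²·5.1²·0.90] + 36.8963 = 207.673 + 36.8963 = 244.569.
Reliability = 244.569 / 303.139 = 0.807.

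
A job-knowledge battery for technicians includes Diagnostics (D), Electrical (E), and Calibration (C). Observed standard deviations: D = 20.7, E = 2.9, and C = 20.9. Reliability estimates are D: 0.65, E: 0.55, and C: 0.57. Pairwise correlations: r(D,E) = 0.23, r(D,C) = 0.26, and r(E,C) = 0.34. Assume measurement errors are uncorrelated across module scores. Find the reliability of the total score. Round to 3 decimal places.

0.707

Var(D+E+C) = 20.7² + 2.9² + 20.9² + 2·[20.7·2.9·0.23 + 20.7·20.9·0.26 + 2.9·20.9·0.34] = 873.71 + 293.796 = 1167.51.
Under uncorrelated errors the observed covariances equal the true-score covariances, so only the own-variance terms attenuate.
True-score variance = [20.7²·0.65 + 2.9²·0.55 + 20.9²·0.57] + 293.796 = 532.126 + 293.796 = 825.922.
Reliability = 825.922 / 1167.51 = 0.707.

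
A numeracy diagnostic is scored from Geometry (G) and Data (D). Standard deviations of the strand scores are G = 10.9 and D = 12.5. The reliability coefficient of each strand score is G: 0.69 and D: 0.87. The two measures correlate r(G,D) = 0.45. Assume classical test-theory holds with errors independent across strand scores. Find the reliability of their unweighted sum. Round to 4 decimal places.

0.8563

Var(G+D) = 10.9² + 12.5² + 2·[10.9·12.5·0.45] = 275.06 + 122.625 = 397.685.
Under uncorrelated errors the observed covariances equal the true-score covariances, so only the own-variance terms attenuate.
True-score variance = [10.9²·0.69 + 12.5²·0.87] + 122.625 = 217.916 + 122.625 = 340.541.
Reliability = 340.541 / 397.685 = 0.8563.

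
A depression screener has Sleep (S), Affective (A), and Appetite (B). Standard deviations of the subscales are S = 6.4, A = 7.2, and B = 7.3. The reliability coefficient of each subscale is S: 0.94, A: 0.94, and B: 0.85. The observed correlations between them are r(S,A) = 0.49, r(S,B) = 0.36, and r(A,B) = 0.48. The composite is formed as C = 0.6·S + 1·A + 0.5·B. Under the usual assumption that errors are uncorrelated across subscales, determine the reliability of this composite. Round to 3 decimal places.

Var(C) = 0.6²·6.4² + 7.2² + 0.5²·7.3² + 2·[0.6·6.4·7.2·0.49 + 0.3·6.4·7.3·0.36 + 0.5·7.2·7.3·0.48] = 79.9081 + 62.4154 = 142.323.
Under uncorrelated errors the observed covariances equal the true-score covariances, so only the own-variance terms attenuate.
True-score variance = [0.6²·6.4²·0.94 + 7.2²·0.94 + 0.5²·7.3²·0.85] + 62.4154 = 73.9146 + 62.4154 = 136.33.
Reliability = 136.33 / 142.323 = 0.958.

0.958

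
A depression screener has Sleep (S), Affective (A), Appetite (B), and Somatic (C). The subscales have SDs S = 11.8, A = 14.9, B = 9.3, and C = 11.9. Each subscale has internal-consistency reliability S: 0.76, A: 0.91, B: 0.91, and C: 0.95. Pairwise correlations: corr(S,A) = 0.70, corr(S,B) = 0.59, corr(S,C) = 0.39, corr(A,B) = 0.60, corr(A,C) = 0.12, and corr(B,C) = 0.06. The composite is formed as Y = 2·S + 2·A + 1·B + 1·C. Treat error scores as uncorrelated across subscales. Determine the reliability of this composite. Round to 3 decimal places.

0.936

Var(Y) = 2²·11.8² + 2²·14.9² + 9.3² + 11.9² + 2·[4·11.8·14.9·0.70 + 2·11.8·9.3·0.59 + 2·11.8·11.9·0.39 + 2·14.9·9.3·0.60 + 2·14.9·11.9·0.12 + 9.3·11.9·0.06] = 1673.1 + 1893.59 = 3566.69.
Under uncorrelated errors the observed covariances equal the true-score covariances, so only the own-variance terms attenuate.
True-score variance = [2²·11.8²·0.76 + 2²·14.9²·0.91 + 9.3²·0.91 + 11.9²·0.95] + 1893.59 = 1444.64 + 1893.59 = 3338.23.
Reliability = 3338.23 / 3566.69 = 0.936.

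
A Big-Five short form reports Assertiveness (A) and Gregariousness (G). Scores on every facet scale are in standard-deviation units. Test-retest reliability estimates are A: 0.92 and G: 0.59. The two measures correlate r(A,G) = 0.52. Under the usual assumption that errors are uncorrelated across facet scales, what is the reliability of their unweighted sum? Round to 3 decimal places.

Var(A+G) = 2 + 2·[0.52] = 2 + 1.04 = 3.04.
Under uncorrelated errors the observed covariances equal the true-score covariances, so only the own-variance terms attenuate.
True-score variance = [0.92 + 0.59] + 1.04 = 1.51 + 1.04 = 2.55.
Reliability = 2.55 / 3.04 = 0.839.

0.839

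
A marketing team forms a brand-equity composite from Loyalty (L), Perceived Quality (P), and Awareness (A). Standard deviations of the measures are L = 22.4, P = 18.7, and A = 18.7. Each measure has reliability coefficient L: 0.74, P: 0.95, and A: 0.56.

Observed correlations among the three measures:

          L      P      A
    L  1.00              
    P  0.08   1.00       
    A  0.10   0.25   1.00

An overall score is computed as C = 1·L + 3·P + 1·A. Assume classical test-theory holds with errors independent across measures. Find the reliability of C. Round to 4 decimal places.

Var(C) = 22.4² + 3²·18.7² + 18.7² + 2·[3·22.4·18.7·0.08 + 22.4·18.7·0.10 + 3·18.7·18.7·0.25] = 3998.66 + 809.373 = 4808.03.
With uncorrelated errors the cross-covariances are all true-score covariance, so they carry over unchanged; only the diagonal terms shrink to ρᵢσᵢ².
True-score variance = [22.4²·0.74 + 3²·18.7²·0.95 + 18.7²·0.56] + 809.373 = 3556.98 + 809.373 = 4366.35.
Reliability = 4366.35 / 4808.03 = 0.9081.

0.9081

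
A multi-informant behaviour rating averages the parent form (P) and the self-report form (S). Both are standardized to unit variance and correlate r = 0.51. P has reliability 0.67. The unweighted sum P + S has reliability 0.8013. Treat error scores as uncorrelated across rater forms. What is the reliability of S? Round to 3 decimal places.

Var(P+S) = 2 + 2·0.51 = 3.020.
True-score variance = ρ_P + ρ_S + 2·0.51, so 0.8013 = (0.67 + ρ_S + 1.02) / 3.020.
ρ_S = 0.8013·3.020 − 0.67 − 1.02 = 0.730.

0.730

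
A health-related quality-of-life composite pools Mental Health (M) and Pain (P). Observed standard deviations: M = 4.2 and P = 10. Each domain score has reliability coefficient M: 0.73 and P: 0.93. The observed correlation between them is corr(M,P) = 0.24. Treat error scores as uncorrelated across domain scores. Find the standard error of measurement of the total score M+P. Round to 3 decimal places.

3.430

Var(total) = 117.64 + 20.16 = 137.8.
True-score variance = 105.877 + 20.16 = 126.037, so reliability = 0.9146.
Error variance = 137.8 − 126.037 = 11.7628; SEM = √11.7628 = 3.430.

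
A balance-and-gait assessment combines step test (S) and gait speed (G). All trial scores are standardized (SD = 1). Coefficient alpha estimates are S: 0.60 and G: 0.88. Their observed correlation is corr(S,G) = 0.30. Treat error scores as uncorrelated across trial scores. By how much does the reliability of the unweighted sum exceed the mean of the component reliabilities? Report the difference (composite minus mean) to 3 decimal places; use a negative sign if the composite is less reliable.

0.060

Var(sum) = 2 + 0.6 = 2.6; true-score variance = 1.48 + 0.6 = 2.08; composite reliability = 0.8000.
Mean component reliability = 0.7400.
Difference = 0.8000 − 0.7400 = 0.060.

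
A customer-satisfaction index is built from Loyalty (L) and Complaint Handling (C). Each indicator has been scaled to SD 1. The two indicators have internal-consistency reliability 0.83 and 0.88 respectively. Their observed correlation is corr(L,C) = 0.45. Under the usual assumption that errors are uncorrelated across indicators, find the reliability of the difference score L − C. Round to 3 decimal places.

Var(L−C) = 1 + 1 − 2·0.45 = 2 − 0.9 = 1.1.
With uncorrelated errors the cross-covariances are all true-score covariance, so they carry over unchanged; only the diagonal terms shrink to ρᵢσᵢ².
True-score variance = [0.83 + 0.88] − 0.9 = 1.71 − 0.9 = 0.81.
Reliability = 0.81 / 1.1 = 0.736.

0.736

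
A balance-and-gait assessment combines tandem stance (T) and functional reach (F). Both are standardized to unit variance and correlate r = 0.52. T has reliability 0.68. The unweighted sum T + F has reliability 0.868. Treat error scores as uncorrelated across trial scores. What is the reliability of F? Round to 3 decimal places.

0.919

Var(T+F) = 2 + 2·0.52 = 3.040.
True-score variance = ρ_T + ρ_F + 2·0.52, so 0.868 = (0.68 + ρ_F + 1.04) / 3.040.
ρ_F = 0.868·3.040 − 0.68 − 1.04 = 0.919.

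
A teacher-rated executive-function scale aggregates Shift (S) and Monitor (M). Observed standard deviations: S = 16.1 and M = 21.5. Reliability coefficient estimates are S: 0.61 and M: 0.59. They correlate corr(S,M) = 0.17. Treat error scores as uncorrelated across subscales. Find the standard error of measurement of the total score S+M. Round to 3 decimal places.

Var(total) = 721.46 + 117.691 = 839.151.
True-score variance = 430.846 + 117.691 = 548.537, so reliability = 0.6537.
Error variance = 839.151 − 548.537 = 290.614; SEM = √290.614 = 17.047.

17.047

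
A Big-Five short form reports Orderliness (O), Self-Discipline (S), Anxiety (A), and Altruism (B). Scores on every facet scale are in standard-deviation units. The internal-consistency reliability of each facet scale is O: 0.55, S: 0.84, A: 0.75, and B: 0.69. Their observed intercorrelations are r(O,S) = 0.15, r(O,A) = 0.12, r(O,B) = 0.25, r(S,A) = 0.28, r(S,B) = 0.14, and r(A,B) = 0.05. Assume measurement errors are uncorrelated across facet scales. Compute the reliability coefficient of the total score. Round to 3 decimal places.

Var(O+S+A+B) = 4 + 2·[0.15 + 0.12 + 0.25 + 0.28 + 0.14 + 0.05] = 4 + 1.98 = 5.98.
Because errors are independent across components, Cov(Tᵢ,Tⱼ) = Cov(Xᵢ,Xⱼ); the off-diagonal part of the true-score variance is the same as above.
True-score variance = [0.55 + 0.84 + 0.75 + 0.69] + 1.98 = 2.83 + 1.98 = 4.81.
Reliability = 4.81 / 5.98 = 0.804.

0.804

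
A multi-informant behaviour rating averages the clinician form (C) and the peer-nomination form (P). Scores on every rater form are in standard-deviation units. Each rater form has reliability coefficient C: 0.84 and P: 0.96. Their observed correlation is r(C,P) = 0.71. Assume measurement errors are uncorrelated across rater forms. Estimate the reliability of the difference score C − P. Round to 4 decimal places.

Var(C−P) = 1 + 1 − 2·0.71 = 2 − 1.42 = 0.58.
Under uncorrelated errors the observed covariances equal the true-score covariances, so only the own-variance terms attenuate.
True-score variance = [0.84 + 0.96] − 1.42 = 1.8 − 1.42 = 0.38.
Reliability = 0.38 / 0.58 = 0.6552.

0.6552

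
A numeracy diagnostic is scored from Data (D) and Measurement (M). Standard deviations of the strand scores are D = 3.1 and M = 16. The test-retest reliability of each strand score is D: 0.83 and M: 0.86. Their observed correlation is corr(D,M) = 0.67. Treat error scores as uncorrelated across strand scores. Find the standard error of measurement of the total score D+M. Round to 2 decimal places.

6.12

Var(total) = 265.61 + 66.464 = 332.074.
True-score variance = 228.136 + 66.464 = 294.6, so reliability = 0.8872.
Error variance = 332.074 − 294.6 = 37.4737; SEM = √37.4737 = 6.12.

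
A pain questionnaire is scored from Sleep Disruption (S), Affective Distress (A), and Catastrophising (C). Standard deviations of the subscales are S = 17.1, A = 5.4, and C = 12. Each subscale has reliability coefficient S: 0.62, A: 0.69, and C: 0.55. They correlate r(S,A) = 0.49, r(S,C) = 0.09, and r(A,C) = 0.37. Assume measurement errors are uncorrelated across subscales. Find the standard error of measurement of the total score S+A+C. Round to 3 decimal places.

Var(total) = 465.57 + 175.381 = 640.951.
True-score variance = 280.615 + 175.381 = 455.996, so reliability = 0.7114.
Error variance = 640.951 − 455.996 = 184.955; SEM = √184.955 = 13.600.

13.600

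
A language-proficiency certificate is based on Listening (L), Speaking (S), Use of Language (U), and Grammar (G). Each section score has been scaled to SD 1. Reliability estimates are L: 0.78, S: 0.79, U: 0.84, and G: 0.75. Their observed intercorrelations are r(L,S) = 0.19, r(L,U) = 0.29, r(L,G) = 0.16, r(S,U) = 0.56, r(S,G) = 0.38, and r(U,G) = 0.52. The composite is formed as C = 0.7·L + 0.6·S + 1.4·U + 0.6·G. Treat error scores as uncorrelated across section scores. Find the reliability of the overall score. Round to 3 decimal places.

Var(C) = 0.7² + 0.6² + 1.4² + 0.6² + 2·[0.42·0.19 + 0.98·0.29 + 0.42·0.16 + 0.84·0.56 + 0.36·0.38 + 0.84·0.52] = 3.17 + 2.9504 = 6.1204.
With uncorrelated errors the cross-covariances are all true-score covariance, so they carry over unchanged; only the diagonal terms shrink to ρᵢσᵢ².
True-score variance = [0.7²·0.78 + 0.6²·0.79 + 1.4²·0.84 + 0.6²·0.75] + 2.9504 = 2.583 + 2.9504 = 5.5334.
Reliability = 5.5334 / 6.1204 = 0.904.

0.904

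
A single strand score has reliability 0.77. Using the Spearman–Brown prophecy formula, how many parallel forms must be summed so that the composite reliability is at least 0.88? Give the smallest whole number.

3

k ≥ ρ*(1−ρ₁)/(ρ₁(1−ρ*)) = 0.88·0.23 / (0.77·0.12) = 2.190.
Smallest integer k = 3.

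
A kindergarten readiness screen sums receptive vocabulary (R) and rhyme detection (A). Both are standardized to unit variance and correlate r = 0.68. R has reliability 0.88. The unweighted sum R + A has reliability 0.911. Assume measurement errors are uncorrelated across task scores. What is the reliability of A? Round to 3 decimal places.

0.821

Var(R+A) = 2 + 2·0.68 = 3.360.
True-score variance = ρ_R + ρ_A + 2·0.68, so 0.911 = (0.88 + ρ_A + 1.36) / 3.360.
ρ_A = 0.911·3.360 − 0.88 − 1.36 = 0.821.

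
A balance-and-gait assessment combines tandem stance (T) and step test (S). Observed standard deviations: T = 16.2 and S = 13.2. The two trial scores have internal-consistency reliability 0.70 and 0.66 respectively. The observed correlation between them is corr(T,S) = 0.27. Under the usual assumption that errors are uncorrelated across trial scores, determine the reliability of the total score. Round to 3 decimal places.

Var(T+S) = 16.2² + 13.2² + 2·[16.2·13.2·0.27] = 436.68 + 115.474 = 552.154.
Under uncorrelated errors the observed covariances equal the true-score covariances, so only the own-variance terms attenuate.
True-score variance = [16.2²·0.70 + 13.2²·0.66] + 115.474 = 298.706 + 115.474 = 414.18.
Reliability = 414.18 / 552.154 = 0.750.

0.750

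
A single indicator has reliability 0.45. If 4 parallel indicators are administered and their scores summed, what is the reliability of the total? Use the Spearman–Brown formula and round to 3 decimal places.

0.766

ρ_k = kρ / (1 + (k−1)ρ) = 4·0.45 / (1 + 3·0.45) = 1.800 / 2.350 = 0.766.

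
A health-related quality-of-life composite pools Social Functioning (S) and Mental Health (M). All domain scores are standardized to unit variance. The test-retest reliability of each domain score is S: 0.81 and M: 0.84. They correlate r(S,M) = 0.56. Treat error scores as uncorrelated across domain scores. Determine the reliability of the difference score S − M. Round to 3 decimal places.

Var(S−M) = 1 + 1 − 2·0.56 = 2 − 1.12 = 0.88.
Under uncorrelated errors the observed covariances equal the true-score covariances, so only the own-variance terms attenuate.
True-score variance = [0.81 + 0.84] − 1.12 = 1.65 − 1.12 = 0.53.
Reliability = 0.53 / 0.88 = 0.602.

0.602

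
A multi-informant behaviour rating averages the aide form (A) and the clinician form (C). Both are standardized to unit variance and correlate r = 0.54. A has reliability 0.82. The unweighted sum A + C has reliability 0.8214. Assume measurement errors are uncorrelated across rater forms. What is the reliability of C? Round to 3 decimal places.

Var(A+C) = 2 + 2·0.54 = 3.080.
True-score variance = ρ_A + ρ_C + 2·0.54, so 0.8214 = (0.82 + ρ_C + 1.08) / 3.080.
ρ_C = 0.8214·3.080 − 0.82 − 1.08 = 0.630.

0.630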